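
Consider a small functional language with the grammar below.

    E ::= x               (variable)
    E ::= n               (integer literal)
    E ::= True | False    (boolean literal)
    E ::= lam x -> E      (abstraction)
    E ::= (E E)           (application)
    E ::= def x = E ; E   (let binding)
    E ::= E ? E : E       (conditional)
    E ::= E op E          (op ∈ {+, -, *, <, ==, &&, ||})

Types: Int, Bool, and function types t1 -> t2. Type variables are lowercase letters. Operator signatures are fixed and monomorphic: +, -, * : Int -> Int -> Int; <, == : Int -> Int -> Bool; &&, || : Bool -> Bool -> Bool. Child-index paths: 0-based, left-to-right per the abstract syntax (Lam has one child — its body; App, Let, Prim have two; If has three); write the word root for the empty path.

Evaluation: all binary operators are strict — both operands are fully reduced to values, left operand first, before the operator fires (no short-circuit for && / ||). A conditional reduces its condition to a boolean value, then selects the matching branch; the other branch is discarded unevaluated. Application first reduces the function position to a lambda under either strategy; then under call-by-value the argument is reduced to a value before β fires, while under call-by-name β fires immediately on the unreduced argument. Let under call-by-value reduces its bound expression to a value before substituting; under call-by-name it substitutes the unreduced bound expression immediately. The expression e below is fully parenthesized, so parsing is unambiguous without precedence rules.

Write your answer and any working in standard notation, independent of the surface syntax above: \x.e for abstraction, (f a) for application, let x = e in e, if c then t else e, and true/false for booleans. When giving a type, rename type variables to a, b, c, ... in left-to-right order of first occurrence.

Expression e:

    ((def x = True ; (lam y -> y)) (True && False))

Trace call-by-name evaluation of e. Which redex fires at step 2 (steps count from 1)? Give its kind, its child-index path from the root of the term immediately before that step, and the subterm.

Answer: beta at root : ((\y.y) (true && false))

Derivation:
step 0: ((let x = true in (\y.y)) (true && false))
step 1: [let@0] ((\y.y) (true && false))
step 2: [beta@root] (true && false)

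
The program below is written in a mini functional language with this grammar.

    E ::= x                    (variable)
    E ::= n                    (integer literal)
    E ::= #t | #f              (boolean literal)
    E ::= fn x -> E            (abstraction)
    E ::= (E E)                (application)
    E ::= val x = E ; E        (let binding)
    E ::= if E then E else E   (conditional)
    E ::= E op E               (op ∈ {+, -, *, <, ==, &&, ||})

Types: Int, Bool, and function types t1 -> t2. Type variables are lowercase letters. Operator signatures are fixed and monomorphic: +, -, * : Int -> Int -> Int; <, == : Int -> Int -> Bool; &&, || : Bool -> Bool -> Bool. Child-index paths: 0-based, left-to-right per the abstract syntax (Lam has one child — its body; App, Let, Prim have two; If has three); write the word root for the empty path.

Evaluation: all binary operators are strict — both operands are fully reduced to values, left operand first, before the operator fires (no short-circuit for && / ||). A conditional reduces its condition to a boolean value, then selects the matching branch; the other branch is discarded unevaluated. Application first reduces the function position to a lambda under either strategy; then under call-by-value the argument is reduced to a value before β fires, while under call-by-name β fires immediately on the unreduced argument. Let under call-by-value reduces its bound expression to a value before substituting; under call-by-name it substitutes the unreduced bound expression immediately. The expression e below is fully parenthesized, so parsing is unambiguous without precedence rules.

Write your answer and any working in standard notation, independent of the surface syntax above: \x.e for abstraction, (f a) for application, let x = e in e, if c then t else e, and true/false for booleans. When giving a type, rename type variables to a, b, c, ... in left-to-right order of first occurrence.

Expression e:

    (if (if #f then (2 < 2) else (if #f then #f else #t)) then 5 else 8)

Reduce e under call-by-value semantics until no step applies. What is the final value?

Answer: 5

Trace:
step 0: (if (if false then (2 < 2) else (if false then false else true)) then 5 else 8)
step 1: [if@0] (if (if false then false else true) then 5 else 8)
step 2: [if@0] (if true then 5 else 8)
step 3: [if@root] 5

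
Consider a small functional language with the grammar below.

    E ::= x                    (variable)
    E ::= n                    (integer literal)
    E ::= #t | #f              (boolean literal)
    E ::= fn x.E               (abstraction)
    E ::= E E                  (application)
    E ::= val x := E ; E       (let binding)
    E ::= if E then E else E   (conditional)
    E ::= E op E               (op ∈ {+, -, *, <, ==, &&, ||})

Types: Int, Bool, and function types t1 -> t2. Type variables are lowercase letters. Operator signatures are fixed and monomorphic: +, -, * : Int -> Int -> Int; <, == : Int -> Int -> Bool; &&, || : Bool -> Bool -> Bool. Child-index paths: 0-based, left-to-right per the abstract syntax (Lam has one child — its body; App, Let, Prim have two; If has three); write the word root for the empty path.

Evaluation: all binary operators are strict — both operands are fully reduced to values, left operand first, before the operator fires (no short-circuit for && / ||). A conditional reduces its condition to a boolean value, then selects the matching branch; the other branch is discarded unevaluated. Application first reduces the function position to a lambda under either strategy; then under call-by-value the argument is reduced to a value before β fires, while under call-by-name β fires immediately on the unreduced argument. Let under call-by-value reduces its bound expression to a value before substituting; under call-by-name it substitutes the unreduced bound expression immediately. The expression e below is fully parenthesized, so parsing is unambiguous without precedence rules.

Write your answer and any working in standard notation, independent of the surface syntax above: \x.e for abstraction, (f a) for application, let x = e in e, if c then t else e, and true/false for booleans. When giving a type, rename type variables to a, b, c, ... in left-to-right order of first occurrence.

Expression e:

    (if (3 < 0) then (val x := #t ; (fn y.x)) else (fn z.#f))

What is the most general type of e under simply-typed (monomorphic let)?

Answer: a -> Bool

Trace:
  unify Int ~ Int
  unify Int ~ Int
  unify Bool ~ Bool
let x : Bool
x : Bool
\y._ : a -> Bool
\z._ : b -> Bool
  unify a -> Bool ~ b -> Bool
  unify a ~ b
  unify Bool ~ Bool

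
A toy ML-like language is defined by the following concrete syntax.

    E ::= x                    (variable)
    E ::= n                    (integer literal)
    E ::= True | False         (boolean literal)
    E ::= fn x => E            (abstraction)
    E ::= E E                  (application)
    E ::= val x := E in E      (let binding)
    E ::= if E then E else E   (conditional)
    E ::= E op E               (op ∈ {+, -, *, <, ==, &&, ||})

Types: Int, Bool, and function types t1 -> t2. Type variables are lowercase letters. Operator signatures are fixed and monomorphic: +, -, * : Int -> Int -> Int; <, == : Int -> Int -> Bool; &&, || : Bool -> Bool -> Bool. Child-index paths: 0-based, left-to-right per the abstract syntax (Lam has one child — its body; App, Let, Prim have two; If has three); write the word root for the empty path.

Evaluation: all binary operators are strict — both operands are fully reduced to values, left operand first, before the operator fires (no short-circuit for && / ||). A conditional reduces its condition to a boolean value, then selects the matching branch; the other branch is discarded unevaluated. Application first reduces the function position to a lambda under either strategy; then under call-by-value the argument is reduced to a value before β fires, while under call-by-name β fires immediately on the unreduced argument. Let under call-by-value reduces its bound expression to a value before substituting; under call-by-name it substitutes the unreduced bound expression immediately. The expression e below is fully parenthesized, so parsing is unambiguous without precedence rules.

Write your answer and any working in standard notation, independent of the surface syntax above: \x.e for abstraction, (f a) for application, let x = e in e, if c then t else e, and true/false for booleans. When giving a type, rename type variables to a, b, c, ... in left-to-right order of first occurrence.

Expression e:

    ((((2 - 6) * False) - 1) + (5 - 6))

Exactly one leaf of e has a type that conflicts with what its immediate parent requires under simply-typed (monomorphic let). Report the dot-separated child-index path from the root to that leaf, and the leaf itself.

Derivation:
  unify Int ~ Int
  unify Int ~ Int
  unify Int ~ Int
  unify Bool ~ Int
  FAIL: mismatch Bool ~ Int

Answer: 0.0.1 : false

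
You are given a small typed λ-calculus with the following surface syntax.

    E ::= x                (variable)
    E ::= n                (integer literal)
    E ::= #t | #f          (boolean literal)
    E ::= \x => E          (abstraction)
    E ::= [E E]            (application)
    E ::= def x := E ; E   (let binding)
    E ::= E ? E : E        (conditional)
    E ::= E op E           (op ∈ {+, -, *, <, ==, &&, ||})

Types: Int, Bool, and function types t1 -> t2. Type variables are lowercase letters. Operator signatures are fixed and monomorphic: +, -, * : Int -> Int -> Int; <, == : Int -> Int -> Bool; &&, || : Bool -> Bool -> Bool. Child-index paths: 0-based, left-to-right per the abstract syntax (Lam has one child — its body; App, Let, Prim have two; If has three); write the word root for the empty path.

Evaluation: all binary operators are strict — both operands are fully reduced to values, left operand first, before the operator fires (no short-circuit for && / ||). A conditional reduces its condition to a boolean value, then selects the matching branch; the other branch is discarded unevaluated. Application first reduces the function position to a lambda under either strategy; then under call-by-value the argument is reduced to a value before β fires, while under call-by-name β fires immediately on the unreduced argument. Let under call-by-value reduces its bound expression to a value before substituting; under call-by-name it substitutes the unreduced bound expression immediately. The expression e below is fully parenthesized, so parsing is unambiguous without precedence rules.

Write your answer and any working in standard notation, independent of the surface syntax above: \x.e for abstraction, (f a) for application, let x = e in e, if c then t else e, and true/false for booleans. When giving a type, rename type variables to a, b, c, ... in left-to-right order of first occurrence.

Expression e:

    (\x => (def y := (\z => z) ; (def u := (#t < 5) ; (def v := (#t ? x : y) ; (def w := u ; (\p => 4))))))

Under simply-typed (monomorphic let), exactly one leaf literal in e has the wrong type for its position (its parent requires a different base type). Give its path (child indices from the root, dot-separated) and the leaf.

Answer: 0.1.0.0 : true

Trace:
z : b
\z._ : b -> b
let y : b -> b
  unify Bool ~ Int
  FAIL: mismatch Bool ~ Int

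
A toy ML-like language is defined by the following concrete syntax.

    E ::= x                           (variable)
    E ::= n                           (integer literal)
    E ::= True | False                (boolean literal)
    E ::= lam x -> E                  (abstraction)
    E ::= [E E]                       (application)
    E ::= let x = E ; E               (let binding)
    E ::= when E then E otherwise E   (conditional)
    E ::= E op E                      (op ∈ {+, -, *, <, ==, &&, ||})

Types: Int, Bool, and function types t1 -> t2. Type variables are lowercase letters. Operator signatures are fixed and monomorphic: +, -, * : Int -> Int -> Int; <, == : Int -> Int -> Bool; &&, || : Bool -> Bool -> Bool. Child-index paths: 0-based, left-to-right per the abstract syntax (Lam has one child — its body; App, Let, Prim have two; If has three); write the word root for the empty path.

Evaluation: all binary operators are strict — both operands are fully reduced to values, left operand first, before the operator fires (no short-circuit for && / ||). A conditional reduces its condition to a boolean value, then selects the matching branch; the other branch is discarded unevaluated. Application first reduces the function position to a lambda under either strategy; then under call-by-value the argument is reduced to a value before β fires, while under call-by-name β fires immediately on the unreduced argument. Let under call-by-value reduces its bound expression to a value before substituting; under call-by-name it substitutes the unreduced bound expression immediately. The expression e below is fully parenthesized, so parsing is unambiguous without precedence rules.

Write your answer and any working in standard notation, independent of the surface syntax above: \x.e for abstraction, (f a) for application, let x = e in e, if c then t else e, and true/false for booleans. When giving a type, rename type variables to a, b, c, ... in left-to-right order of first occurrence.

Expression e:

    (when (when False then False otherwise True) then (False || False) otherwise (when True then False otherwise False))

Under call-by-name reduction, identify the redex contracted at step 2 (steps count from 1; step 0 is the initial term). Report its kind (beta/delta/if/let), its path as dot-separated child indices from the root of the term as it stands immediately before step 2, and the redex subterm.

Working:
step 0: (if (if false then false else true) then (false || false) else (if true then false else false))
step 1: [if@0] (if true then (false || false) else (if true then false else false))
step 2: [if@root] (false || false)

Answer: if at root : (if true then (false || false) else (if true then false else false))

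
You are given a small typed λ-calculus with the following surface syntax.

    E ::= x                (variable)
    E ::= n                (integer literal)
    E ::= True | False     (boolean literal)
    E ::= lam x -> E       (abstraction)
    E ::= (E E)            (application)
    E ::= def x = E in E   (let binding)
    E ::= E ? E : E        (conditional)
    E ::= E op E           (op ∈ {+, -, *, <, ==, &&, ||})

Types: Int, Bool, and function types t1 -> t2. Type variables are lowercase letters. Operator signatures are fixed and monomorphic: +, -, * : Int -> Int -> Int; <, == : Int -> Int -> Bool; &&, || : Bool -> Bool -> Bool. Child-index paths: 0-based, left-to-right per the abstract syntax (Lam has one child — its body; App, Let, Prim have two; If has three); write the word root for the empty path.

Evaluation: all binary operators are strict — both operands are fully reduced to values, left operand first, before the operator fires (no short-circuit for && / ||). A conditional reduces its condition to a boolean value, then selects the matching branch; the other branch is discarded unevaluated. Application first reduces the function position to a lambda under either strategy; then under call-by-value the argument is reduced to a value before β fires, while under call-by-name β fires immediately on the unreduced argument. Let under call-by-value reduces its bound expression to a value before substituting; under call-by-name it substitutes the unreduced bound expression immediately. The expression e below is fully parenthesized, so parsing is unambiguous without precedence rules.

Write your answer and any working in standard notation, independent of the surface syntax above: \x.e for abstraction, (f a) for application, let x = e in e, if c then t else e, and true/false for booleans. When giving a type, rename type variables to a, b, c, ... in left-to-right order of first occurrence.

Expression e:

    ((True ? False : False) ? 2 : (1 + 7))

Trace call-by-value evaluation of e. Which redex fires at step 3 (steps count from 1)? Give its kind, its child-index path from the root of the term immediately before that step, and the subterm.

Trace:
step 0: (if (if true then false else false) then 2 else (1 + 7))
step 1: [if@0] (if false then 2 else (1 + 7))
step 2: [if@root] (1 + 7)
step 3: [delta@root] 8

Answer: delta at root : (1 + 7)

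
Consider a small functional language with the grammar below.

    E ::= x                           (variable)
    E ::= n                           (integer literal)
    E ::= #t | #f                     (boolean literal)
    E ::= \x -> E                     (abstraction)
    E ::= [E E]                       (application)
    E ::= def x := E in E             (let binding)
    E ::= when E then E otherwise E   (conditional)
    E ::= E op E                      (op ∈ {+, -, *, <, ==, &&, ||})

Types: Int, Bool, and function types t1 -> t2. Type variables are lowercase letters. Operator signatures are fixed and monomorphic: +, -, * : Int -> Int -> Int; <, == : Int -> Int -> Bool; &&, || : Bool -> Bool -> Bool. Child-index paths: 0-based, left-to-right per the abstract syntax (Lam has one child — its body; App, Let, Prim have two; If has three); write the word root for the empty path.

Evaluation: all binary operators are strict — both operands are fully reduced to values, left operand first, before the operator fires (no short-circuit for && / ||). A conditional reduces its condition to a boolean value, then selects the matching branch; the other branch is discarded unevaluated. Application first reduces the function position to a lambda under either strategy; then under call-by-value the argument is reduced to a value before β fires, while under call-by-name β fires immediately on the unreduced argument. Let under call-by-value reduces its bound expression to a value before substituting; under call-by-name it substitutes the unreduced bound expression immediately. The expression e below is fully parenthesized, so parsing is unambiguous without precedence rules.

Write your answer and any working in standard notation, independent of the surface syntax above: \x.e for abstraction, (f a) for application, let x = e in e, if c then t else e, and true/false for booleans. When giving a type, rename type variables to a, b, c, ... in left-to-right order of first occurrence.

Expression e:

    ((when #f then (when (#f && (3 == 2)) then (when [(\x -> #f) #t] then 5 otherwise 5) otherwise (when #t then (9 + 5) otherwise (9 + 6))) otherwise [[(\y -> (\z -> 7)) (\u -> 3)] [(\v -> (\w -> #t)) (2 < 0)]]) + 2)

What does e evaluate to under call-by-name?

Trace:
step 0: ((if false then (if (false && (3 == 2)) then (if ((\x.false) true) then 5 else 5) else (if true then (9 + 5) else (9 + 6))) else (((\y.(\z.7)) (\u.3)) ((\v.(\w.true)) (2 < 0)))) + 2)
step 1: [if@0] ((((\y.(\z.7)) (\u.3)) ((\v.(\w.true)) (2 < 0))) + 2)
step 2: [beta@0.0] (((\z.7) ((\v.(\w.true)) (2 < 0))) + 2)
step 3: [beta@0] (7 + 2)
step 4: [delta@root] 9

Answer: 9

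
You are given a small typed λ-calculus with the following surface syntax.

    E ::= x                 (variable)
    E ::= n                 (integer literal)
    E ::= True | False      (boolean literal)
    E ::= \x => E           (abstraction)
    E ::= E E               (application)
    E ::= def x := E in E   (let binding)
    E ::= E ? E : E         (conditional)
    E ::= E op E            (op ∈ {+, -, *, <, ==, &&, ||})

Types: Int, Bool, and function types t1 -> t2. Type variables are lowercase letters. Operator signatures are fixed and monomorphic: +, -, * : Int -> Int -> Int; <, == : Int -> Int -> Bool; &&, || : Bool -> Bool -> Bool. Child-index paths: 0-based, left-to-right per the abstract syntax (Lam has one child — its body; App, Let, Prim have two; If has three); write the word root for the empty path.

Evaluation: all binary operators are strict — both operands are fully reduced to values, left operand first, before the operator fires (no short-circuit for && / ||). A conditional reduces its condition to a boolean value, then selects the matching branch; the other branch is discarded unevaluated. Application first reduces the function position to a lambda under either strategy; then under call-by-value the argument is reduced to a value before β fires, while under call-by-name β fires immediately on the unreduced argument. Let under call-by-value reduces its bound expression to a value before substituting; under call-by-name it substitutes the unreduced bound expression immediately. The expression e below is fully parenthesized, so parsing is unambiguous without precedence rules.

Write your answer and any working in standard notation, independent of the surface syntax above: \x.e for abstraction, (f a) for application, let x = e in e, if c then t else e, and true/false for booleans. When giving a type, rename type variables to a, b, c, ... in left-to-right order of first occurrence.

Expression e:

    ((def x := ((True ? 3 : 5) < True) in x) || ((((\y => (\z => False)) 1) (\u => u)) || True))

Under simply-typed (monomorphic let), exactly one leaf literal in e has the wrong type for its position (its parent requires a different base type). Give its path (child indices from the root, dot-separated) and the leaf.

Working:
  unify Bool ~ Bool
  unify Int ~ Int
  unify Int ~ Int
  unify Bool ~ Int
  FAIL: mismatch Bool ~ Int

Answer: 0.0.1 : true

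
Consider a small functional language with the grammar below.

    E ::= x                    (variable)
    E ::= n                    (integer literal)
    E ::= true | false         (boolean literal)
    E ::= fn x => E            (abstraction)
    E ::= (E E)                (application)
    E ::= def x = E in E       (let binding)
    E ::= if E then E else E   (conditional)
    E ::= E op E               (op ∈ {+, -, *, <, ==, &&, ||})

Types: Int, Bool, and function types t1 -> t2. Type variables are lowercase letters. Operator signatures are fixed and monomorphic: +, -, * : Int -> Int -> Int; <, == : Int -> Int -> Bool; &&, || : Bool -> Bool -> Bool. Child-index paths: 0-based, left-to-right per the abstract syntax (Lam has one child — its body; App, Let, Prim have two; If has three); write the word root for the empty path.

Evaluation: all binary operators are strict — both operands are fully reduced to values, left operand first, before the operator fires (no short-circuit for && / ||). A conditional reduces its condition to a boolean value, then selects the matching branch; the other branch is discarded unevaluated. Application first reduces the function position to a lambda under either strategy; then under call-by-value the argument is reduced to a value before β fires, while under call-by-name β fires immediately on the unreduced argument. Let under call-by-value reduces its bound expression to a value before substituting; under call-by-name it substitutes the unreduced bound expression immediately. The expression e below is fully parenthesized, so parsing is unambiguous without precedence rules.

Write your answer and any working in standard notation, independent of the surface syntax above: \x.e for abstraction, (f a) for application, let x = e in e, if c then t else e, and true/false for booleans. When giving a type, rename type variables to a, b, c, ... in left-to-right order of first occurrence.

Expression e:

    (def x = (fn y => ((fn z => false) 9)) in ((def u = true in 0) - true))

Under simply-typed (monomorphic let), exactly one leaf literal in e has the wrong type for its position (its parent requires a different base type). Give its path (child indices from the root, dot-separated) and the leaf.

Answer: 1.1 : true

Trace:
\z._ : b -> Bool
  unify b -> Bool ~ Int -> c
  unify b ~ Int
  unify Bool ~ c
_ _ : Bool
\y._ : a -> Bool
let x : a -> Bool
let u : Bool
  unify Int ~ Int
  unify Bool ~ Int
  FAIL: mismatch Bool ~ Int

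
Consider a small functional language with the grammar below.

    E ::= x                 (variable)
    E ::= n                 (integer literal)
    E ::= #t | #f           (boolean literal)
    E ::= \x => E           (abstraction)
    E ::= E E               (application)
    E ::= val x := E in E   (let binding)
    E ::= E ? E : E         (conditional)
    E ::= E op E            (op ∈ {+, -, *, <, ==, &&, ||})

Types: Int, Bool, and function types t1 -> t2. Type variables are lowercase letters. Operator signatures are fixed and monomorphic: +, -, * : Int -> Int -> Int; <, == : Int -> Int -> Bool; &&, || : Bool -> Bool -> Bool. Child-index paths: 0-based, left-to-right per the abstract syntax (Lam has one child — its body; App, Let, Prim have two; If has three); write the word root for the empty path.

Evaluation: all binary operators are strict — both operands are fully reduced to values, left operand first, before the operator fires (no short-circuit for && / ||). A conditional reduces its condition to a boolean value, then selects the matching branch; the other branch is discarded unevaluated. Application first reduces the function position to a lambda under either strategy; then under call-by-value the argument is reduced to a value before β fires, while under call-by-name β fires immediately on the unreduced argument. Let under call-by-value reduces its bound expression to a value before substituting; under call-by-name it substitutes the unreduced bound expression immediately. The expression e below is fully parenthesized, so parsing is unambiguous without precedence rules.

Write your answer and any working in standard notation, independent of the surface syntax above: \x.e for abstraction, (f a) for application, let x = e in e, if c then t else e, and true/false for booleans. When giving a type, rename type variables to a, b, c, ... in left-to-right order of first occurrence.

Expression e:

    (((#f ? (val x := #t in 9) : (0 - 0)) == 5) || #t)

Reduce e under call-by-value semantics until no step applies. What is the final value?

Answer: true

Working:
step 0: (((if false then (let x = true in 9) else (0 - 0)) == 5) || true)
step 1: [if@0.0] (((0 - 0) == 5) || true)
step 2: [delta@0.0] ((0 == 5) || true)
step 3: [delta@0] (false || true)
step 4: [delta@root] true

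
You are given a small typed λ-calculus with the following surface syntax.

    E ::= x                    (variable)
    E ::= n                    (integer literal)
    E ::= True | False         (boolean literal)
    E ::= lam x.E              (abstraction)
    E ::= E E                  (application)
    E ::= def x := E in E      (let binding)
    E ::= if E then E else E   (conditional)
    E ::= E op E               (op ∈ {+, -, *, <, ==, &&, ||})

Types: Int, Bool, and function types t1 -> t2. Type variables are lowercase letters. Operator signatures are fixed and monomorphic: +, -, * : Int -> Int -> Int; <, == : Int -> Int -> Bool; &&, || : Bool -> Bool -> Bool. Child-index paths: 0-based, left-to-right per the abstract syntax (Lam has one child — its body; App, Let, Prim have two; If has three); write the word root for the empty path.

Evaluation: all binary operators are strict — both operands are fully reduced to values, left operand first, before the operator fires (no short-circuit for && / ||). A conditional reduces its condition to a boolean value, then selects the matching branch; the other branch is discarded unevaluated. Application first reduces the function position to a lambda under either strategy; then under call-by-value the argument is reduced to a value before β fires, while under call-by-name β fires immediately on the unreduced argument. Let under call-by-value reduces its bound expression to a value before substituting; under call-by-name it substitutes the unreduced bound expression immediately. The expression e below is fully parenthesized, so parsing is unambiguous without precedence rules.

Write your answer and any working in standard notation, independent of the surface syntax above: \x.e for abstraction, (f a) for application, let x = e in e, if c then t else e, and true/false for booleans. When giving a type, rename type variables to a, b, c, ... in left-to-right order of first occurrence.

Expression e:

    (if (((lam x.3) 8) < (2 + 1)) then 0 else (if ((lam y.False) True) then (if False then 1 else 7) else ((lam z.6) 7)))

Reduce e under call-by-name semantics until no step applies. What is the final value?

Trace:
step 0: (if (((\x.3) 8) < (2 + 1)) then 0 else (if ((\y.false) true) then (if false then 1 else 7) else ((\z.6) 7)))
step 1: [beta@0.0] (if (3 < (2 + 1)) then 0 else (if ((\y.false) true) then (if false then 1 else 7) else ((\z.6) 7)))
step 2: [delta@0.1] (if (3 < 3) then 0 else (if ((\y.false) true) then (if false then 1 else 7) else ((\z.6) 7)))
step 3: [delta@0] (if false then 0 else (if ((\y.false) true) then (if false then 1 else 7) else ((\z.6) 7)))
step 4: [if@root] (if ((\y.false) true) then (if false then 1 else 7) else ((\z.6) 7))
step 5: [beta@0] (if false then (if false then 1 else 7) else ((\z.6) 7))
step 6: [if@root] ((\z.6) 7)
step 7: [beta@root] 6

Answer: 6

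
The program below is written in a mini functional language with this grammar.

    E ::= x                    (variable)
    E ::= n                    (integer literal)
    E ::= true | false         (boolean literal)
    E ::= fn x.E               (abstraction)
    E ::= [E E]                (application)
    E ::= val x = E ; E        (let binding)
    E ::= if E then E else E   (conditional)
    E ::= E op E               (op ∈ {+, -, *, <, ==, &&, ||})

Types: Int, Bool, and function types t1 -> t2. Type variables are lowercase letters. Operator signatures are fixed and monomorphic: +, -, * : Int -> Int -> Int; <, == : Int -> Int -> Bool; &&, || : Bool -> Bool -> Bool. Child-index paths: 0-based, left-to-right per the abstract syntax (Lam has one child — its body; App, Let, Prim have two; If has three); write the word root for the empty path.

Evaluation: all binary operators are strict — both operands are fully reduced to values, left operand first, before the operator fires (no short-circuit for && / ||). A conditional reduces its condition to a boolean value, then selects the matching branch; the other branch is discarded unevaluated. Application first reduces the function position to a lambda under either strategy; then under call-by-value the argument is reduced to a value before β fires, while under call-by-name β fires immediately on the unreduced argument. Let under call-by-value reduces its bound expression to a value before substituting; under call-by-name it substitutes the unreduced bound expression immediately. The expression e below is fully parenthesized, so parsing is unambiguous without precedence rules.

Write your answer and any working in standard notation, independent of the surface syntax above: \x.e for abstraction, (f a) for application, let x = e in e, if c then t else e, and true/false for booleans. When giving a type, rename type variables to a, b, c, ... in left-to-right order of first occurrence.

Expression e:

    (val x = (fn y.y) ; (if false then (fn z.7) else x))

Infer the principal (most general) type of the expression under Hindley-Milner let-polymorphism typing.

Derivation:
y : a
\y._ : a -> a
let x : forall. a -> a
  unify Bool ~ Bool
\z._ : b -> Int
x : c -> c
  unify b -> Int ~ c -> c
  unify b ~ c
  unify Int ~ c

Answer: Int -> Int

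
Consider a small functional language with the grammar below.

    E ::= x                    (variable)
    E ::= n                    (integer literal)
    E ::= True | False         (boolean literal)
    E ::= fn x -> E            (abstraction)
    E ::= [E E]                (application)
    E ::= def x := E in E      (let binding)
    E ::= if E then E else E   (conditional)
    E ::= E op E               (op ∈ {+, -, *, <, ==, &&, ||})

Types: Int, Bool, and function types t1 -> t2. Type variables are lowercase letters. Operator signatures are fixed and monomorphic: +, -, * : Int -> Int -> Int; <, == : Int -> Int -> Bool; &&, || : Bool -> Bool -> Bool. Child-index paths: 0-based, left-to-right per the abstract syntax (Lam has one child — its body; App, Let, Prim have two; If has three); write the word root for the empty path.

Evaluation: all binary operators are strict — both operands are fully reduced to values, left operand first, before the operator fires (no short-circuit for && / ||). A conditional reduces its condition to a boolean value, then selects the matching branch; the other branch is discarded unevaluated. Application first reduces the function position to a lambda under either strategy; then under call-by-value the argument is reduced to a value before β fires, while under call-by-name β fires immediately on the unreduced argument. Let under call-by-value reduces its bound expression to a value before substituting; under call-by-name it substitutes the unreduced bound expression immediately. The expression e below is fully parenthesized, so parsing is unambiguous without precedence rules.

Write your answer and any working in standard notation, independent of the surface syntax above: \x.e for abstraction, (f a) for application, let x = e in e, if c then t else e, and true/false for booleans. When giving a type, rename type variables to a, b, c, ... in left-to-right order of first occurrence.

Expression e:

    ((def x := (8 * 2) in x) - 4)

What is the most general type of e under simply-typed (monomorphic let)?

Answer: Int

Derivation:
  unify Int ~ Int
  unify Int ~ Int
let x : Int
x : Int
  unify Int ~ Int
  unify Int ~ Int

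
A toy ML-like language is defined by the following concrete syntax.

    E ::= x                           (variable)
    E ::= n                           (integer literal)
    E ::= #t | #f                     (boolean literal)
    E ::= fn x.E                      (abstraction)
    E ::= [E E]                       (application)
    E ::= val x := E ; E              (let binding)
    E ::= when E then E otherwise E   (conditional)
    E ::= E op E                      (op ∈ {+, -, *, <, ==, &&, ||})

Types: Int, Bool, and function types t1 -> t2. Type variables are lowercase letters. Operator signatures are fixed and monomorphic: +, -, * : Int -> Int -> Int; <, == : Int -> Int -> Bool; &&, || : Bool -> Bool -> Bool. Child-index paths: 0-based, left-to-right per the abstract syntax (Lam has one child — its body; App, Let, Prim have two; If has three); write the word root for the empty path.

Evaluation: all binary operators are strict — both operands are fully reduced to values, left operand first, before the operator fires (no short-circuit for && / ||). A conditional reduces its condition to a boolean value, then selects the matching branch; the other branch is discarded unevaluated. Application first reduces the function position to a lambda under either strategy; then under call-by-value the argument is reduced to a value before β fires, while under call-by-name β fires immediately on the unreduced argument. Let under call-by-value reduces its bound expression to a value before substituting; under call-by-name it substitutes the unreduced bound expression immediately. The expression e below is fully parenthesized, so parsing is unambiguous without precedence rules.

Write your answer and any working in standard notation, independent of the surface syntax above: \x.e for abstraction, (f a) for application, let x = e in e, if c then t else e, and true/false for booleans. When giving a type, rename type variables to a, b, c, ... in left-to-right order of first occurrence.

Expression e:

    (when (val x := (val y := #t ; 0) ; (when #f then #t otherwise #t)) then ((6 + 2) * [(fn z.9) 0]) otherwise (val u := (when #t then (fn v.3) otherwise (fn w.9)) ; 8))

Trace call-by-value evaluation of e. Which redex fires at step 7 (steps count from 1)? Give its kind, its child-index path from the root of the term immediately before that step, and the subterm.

Trace:
step 0: (if (let x = (let y = true in 0) in (if false then true else true)) then ((6 + 2) * ((\z.9) 0)) else (let u = (if true then (\v.3) else (\w.9)) in 8))
step 1: [let@0.0] (if (let x = 0 in (if false then true else true)) then ((6 + 2) * ((\z.9) 0)) else (let u = (if true then (\v.3) else (\w.9)) in 8))
step 2: [let@0] (if (if false then true else true) then ((6 + 2) * ((\z.9) 0)) else (let u = (if true then (\v.3) else (\w.9)) in 8))
step 3: [if@0] (if true then ((6 + 2) * ((\z.9) 0)) else (let u = (if true then (\v.3) else (\w.9)) in 8))
step 4: [if@root] ((6 + 2) * ((\z.9) 0))
step 5: [delta@0] (8 * ((\z.9) 0))
step 6: [beta@1] (8 * 9)
step 7: [delta@root] 72

Answer: delta at root : (8 * 9)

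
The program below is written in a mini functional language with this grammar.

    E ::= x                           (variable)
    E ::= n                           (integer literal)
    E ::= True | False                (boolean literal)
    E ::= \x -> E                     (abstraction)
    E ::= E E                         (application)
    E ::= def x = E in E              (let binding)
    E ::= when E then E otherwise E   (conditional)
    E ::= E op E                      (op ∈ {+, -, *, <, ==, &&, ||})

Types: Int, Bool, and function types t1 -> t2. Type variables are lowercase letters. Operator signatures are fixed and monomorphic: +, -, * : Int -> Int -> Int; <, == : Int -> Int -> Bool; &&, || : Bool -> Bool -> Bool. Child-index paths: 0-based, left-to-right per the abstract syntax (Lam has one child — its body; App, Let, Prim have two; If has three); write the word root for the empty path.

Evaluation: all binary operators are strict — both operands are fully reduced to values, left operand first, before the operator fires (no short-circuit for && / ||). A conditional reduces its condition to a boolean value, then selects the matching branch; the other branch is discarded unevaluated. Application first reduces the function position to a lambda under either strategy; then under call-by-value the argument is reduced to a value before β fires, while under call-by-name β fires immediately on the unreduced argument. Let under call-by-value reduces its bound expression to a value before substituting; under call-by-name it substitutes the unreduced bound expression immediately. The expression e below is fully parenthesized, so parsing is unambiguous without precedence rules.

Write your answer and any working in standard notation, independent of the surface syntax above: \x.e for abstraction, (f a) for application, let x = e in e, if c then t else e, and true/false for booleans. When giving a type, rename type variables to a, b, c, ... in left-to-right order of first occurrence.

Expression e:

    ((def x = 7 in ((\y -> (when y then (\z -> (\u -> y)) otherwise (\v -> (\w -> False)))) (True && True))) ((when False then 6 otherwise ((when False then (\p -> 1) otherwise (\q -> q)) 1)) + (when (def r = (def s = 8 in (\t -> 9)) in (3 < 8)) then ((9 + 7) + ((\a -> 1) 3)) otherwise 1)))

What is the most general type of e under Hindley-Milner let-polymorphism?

Answer: a -> Bool

Derivation:
let x : Int
y : a
  unify a ~ Bool
y : Bool
\u._ : c -> Bool
\z._ : b -> c -> Bool
\w._ : e -> Bool
\v._ : d -> e -> Bool
  unify b -> c -> Bool ~ d -> e -> Bool
  unify b ~ d
  unify c -> Bool ~ e -> Bool
  unify c ~ e
  unify Bool ~ Bool
\y._ : Bool -> d -> e -> Bool
  unify Bool ~ Bool
  unify Bool ~ Bool
  unify Bool -> d -> e -> Bool ~ Bool -> f
  unify Bool ~ Bool
  unify d -> e -> Bool ~ f
_ _ : d -> e -> Bool
  unify Bool ~ Bool
  unify Bool ~ Bool
\p._ : g -> Int
q : h
\q._ : h -> h
  unify g -> Int ~ h -> h
  unify g ~ h
  unify Int ~ h
  unify Int -> Int ~ Int -> i
  unify Int ~ Int
  unify Int ~ i
_ _ : Int
  unify Int ~ Int
  unify Int ~ Int
let s : Int
\t._ : j -> Int
let r : forall. j -> Int
  unify Int ~ Int
  unify Int ~ Int
  unify Bool ~ Bool
  unify Int ~ Int
  unify Int ~ Int
  unify Int ~ Int
\a._ : k -> Int
  unify k -> Int ~ Int -> l
  unify k ~ Int
  unify Int ~ l
_ _ : Int
  unify Int ~ Int
  unify Int ~ Int
  unify Int ~ Int
  unify d -> e -> Bool ~ Int -> m
  unify d ~ Int
  unify e -> Bool ~ m
_ _ : e -> Bool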